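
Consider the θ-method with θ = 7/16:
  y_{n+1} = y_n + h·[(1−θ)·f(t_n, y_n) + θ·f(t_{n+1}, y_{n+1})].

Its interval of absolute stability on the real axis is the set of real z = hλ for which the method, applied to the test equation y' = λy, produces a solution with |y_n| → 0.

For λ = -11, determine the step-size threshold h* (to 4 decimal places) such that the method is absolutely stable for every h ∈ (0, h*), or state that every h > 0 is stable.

(-16.0000,0); λ=-11 ⇒ h* = (16)/11 = 1.4545.

With y'=λy (z=hλ):
  y_{n+1} = y_n + z·[9/16·y_n + 7/16·y_{n+1}] ⇒ (1 − 7/16z)y_{n+1} = (1 + 9/16z)y_n
  Hence R(z) = (1 + 9/16z)/(1 − 7/16z).

Need |R(x)|<1, x<0.
x=-0.65: |R|=0.4939
R=−1: 1+9/16x = −1+7/16x ⇒ -1/8x=2 ⇒ x=2/(-1/8)=-16.0000
Confirm numerically:
  x=-14.493: |R|=0.97434 <1
  x=-10.487: |R|=0.87668 <1
  x=-7.281: |R|=0.73960 <1
  x=-6.449: |R|=0.68758 <1
  x=-16.484: |R|=1.00737 >1
  x=-16.045: |R|=1.00070 >1
Stable set (-16.0000, 0).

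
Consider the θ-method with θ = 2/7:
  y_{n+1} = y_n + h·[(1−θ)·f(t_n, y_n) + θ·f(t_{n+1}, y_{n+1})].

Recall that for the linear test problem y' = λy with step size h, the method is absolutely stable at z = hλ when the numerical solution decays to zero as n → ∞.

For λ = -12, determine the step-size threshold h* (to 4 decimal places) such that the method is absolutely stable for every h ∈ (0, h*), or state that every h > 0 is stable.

(-4.6667,0); λ=-12 ⇒ h* = (14/3)/12 = 0.3889.

Test eqn y'=λy, z=hλ:
  y_{n+1} = y_n + z·[5/7·y_n + 2/7·y_{n+1}] ⇒ (1 − 2/7z)y_{n+1} = (1 + 5/7z)y_n
  ⇒ R(z) = (1 + 5/7z)/(1 − 2/7z).

Find x<0 with |R(x)|<1.
x=-1.76: |R|=0.1711
R=−1: 1+5/7x = −1+2/7x ⇒ -3/7x=2 ⇒ x=2/(-3/7)=-4.6667
Confirm numerically:
  x=-3.677: |R|=0.79316 <1
  x=-3.241: |R|=0.68276 <1
  x=-2.509: |R|=0.46139 <1
  x=-5.167: |R|=1.08659 >1
  x=-5.106: |R|=1.07657 >1
Stable set (-4.6667, 0).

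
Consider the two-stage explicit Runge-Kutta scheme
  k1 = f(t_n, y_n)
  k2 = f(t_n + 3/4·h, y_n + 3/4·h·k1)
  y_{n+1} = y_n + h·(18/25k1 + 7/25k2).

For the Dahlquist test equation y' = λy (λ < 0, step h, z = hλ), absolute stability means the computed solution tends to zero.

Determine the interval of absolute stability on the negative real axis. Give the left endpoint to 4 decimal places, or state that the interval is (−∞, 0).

z∈(-4.7619,0).

With y'=λy (z=hλ):
  k1=λy_n ⇒ h·k1=z·y_n;  k2=λ(1+3/4z)y_n ⇒ h·k2=z(1+3/4z)y_n
  y_{n+1}/y_n = 1 + 18/25z + 7/25z(1+3/4z) = 1 + z + 21/100z²
  Hence R(z) = 1 + z + 21/100z².

Solve |R(x)|<1 on ℝ⁻.
x=-1.42: |R|=0.0034
R=1: x+21/100x²=0 ⇒ x=−100/21=-4.7619; min R=1−1/(4·21/100)=-0.1905>−1
Confirm numerically:
  x=-3.743: |R|=0.19911 <1
  x=-2.930: |R|=0.12717 <1
  x=-2.638: |R|=0.17660 <1
  x=-5.341: |R|=1.64952 >1
  x=-5.210: |R|=1.49026 >1
  x=-4.788: |R|=1.02624 >1
Stable set (-4.7619, 0).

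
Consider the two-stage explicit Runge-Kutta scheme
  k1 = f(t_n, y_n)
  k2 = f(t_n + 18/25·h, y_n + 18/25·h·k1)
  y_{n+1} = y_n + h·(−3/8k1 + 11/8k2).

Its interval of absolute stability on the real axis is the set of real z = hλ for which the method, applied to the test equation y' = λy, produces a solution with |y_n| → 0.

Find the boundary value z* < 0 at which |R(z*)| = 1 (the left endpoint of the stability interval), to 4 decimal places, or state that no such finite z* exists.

Set f=λy, z=hλ:
  k1=λy_n ⇒ h·k1=z·y_n;  k2=λ(1+18/25z)y_n ⇒ h·k2=z(1+18/25z)y_n
  y_{n+1}/y_n = 1 − 3/8z + 11/8z(1+18/25z) = 1 + z + 99/100z²
  so R(z) = 1 + z + 99/100z².

Boundary: |R(x)|=1, x<0.
x=-0.91: |R|=0.9098
R=1: x+99/100x²=0 ⇒ x=−100/99=-1.0101; min R=1−1/(4·99/100)=0.7475>−1
Confirm numerically:
  x=-0.970: |R|=0.96149 <1
  x=-0.944: |R|=0.93822 <1
  x=-0.891: |R|=0.89494 <1
  x=-0.434: |R|=0.75247 <1
  x=-1.328: |R|=1.41795 >1
  x=-1.315: |R|=1.39693 >1
Stable set (-1.0101, 0).

z* = -1.0101.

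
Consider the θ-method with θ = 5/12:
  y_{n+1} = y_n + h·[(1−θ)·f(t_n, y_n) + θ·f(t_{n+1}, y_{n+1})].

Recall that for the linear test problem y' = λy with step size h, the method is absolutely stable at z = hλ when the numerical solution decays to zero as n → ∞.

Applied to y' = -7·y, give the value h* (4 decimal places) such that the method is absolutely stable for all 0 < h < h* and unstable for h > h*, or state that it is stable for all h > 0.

Test eqn y'=λy, z=hλ:
  y_{n+1} = y_n + z·[7/12·y_n + 5/12·y_{n+1}] ⇒ (1 − 5/12z)y_{n+1} = (1 + 7/12z)y_n
  R(z) = (1 + 7/12z)/(1 − 5/12z).

Need |R(x)|<1, x<0.
x=-0.75: |R|=0.4286
R=−1: 1+7/12x = −1+5/12x ⇒ -1/6x=2 ⇒ x=2/(-1/6)=-12.0000
Confirm numerically:
  x=-11.606: |R|=0.98875 <1
  x=-9.850: |R|=0.92980 <1
  x=-5.097: |R|=0.63169 <1
  x=-12.572: |R|=1.01528 >1
  x=-12.444: |R|=1.01196 >1
Stable set (-12.0000, 0).

(-12.0000,0); λ=-7 ⇒ h* = (12)/7 = 1.7143.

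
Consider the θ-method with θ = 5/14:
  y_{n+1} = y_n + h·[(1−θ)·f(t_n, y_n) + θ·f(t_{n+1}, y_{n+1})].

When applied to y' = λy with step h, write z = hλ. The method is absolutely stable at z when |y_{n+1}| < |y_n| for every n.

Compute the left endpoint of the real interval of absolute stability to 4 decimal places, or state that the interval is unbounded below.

left endpoint -7.0000.

Test eqn y'=λy, z=hλ:
  y_{n+1} = y_n + z·[9/14·y_n + 5/14·y_{n+1}] ⇒ (1 − 5/14z)y_{n+1} = (1 + 9/14z)y_n
  so R(z) = (1 + 9/14z)/(1 − 5/14z).

Find x<0 with |R(x)|<1.
x=-1.55: |R|=0.0023
R=−1: 1+9/14x = −1+5/14x ⇒ -2/7x=2 ⇒ x=2/(-2/7)=-7.0000
Confirm numerically:
  x=-6.205: |R|=0.92937 <1
  x=-5.922: |R|=0.90112 <1
  x=-4.574: |R|=0.73680 <1
  x=-4.140: |R|=0.67032 <1
  x=-7.537: |R|=1.04156 >1
  x=-7.242: |R|=1.01928 >1
  x=-7.150: |R|=1.01206 >1
Interval (-7.0000, 0).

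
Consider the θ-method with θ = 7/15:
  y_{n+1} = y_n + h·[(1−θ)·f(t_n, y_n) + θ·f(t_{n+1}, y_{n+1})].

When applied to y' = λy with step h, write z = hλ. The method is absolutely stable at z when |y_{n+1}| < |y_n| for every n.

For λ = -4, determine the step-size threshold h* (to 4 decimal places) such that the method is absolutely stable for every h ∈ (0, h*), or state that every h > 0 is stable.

(-30.0000,0); λ=-4 ⇒ h* = (30)/4 = 7.5000.

On y'=λy, z=hλ:
  y_{n+1} = y_n + z·[8/15·y_n + 7/15·y_{n+1}] ⇒ (1 − 7/15z)y_{n+1} = (1 + 8/15z)y_n
  so R(z) = (1 + 8/15z)/(1 − 7/15z).

Find x<0 with |R(x)|<1.
x=-1.8: |R|=0.0217
R=−1: 1+8/15x = −1+7/15x ⇒ -1/15x=2 ⇒ x=2/(-1/15)=-30.0000
Confirm numerically:
  x=-19.695: |R|=0.93259 <1
  x=-15.178: |R|=0.87775 <1
  x=-15.161: |R|=0.87749 <1
  x=-30.393: |R|=1.00173 >1
  x=-30.259: |R|=1.00114 >1
  x=-30.131: |R|=1.00058 >1
Stable set (-30.0000, 0).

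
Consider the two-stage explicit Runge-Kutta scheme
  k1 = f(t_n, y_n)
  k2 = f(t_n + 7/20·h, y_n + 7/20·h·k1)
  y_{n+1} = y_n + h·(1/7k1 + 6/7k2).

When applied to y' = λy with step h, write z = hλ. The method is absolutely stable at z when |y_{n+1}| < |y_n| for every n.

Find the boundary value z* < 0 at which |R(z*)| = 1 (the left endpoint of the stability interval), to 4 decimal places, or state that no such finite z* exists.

On y'=λy, z=hλ:
  k1=λy_n ⇒ h·k1=z·y_n;  k2=λ(1+7/20z)y_n ⇒ h·k2=z(1+7/20z)y_n
  y_{n+1}/y_n = 1 + 1/7z + 6/7z(1+7/20z) = 1 + z + 3/10z²
  R(z) = 1 + z + 3/10z².

Boundary: |R(x)|=1, x<0.
x=-1.62: |R|=0.1673
R=1: x+3/10x²=0 ⇒ x=−10/3=-3.3333; min R=1−1/(4·3/10)=0.1667>−1
Confirm numerically:
  x=-2.770: |R|=0.53187 <1
  x=-2.676: |R|=0.47229 <1
  x=-2.002: |R|=0.20040 <1
  x=-3.928: |R|=1.70076 >1
  x=-3.792: |R|=1.52178 >1
  x=-3.534: |R|=1.21275 >1
So |R|<1 on (-3.3333, 0).

z* = -3.3333.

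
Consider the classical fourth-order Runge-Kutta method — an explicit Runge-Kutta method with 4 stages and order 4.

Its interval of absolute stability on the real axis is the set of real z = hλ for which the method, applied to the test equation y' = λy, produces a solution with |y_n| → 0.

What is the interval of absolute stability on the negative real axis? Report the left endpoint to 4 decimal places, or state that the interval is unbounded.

(-2.7853, 0).

Set f=λy, z=hλ:
  order 4, 4-stage ⇒ R(z)=1+z+z^2/2+z^3/6+z^4/24
  (e.g. R(-1.62)=0.27059, |R|=0.27059)

Boundary: |R(x)|=1, x<0.
x=-1.62: |R|=0.2706
|R(-2.55)|=0.6995 |R(-2.24)|=0.4446 |R(-2.15)|=0.3952
Bisect:
  x_lo=-3.0863 |R|=1.5571  x_hi=-0.2232 |R|=0.8000
  mid=-1.65474 |R|=0.27158 →hi
  mid=-2.37052 |R|=0.53474 →hi
  mid=-2.72840 |R|=0.91756 →hi
  mid=-2.90735 |R|=1.20016 →lo
  mid=-2.81788 |R|=1.05024 →lo
  mid=-2.77314 |R|=0.98183 →hi
  mid=-2.79551 |R|=1.01551 →lo
  ...
  [-2.78537,-2.78520] ⇒ x*=-2.7853
Stable set (-2.7853, 0).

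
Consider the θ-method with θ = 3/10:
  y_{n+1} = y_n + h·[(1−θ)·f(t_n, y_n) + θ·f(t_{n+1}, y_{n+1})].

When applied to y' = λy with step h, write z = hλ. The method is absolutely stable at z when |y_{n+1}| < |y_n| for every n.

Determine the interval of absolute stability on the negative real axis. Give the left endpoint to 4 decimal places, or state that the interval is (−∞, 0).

Test eqn y'=λy, z=hλ:
  y_{n+1} = y_n + z·[7/10·y_n + 3/10·y_{n+1}] ⇒ (1 − 3/10z)y_{n+1} = (1 + 7/10z)y_n
  R(z) = (1 + 7/10z)/(1 − 3/10z).

Solve |R(x)|<1 on ℝ⁻.
x=-1.03: |R|=0.2131
R=−1: 1+7/10x = −1+3/10x ⇒ -2/5x=2 ⇒ x=2/(-2/5)=-5.0000
Confirm numerically:
  x=-4.147: |R|=0.84796 <1
  x=-3.008: |R|=0.58116 <1
  x=-2.900: |R|=0.55080 <1
  x=-5.543: |R|=1.08157 >1
  x=-5.195: |R|=1.03049 >1
Interval (-5.0000, 0).

z∈(-5.0000,0).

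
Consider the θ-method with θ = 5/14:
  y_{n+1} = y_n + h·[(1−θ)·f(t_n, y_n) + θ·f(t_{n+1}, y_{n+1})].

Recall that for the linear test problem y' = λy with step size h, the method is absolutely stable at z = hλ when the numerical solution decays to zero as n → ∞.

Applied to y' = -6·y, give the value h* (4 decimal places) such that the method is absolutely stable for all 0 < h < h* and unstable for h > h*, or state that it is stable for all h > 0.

(-7.0000,0); λ=-6 ⇒ h* = (7)/6 = 1.1667.

Test eqn y'=λy, z=hλ:
  y_{n+1} = y_n + z·[9/14·y_n + 5/14·y_{n+1}] ⇒ (1 − 5/14z)y_{n+1} = (1 + 9/14z)y_n
  R(z) = (1 + 9/14z)/(1 − 5/14z).

Find x<0 with |R(x)|<1.
x=-0.59: |R|=0.5127
R=−1: 1+9/14x = −1+5/14x ⇒ -2/7x=2 ⇒ x=2/(-2/7)=-7.0000
Confirm numerically:
  x=-5.700: |R|=0.87765 <1
  x=-5.414: |R|=0.84553 <1
  x=-3.295: |R|=0.51370 <1
  x=-3.016: |R|=0.45199 <1
  x=-7.541: |R|=1.04185 >1
  x=-7.435: |R|=1.03400 >1
So |R|<1 on (-7.0000, 0).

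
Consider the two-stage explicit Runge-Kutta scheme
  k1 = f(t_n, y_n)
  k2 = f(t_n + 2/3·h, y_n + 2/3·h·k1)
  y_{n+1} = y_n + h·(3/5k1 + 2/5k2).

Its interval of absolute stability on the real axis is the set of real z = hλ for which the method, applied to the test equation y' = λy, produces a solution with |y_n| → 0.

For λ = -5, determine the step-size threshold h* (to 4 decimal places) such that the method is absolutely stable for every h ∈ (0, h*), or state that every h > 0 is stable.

On y'=λy, z=hλ:
  k1=λy_n ⇒ h·k1=z·y_n;  k2=λ(1+2/3z)y_n ⇒ h·k2=z(1+2/3z)y_n
  y_{n+1}/y_n = 1 + 3/5z + 2/5z(1+2/3z) = 1 + z + 4/15z²
  so R(z) = 1 + z + 4/15z².

Need |R(x)|<1, x<0.
x=-1.52: |R|=0.0961
R=1: x+4/15x²=0 ⇒ x=−15/4=-3.7500; min R=1−1/(4·4/15)=0.0625>−1
Confirm numerically:
  x=-2.758: |R|=0.27042 <1
  x=-2.625: |R|=0.21250 <1
  x=-1.667: |R|=0.07404 <1
  x=-1.541: |R|=0.09225 <1
  x=-4.107: |R|=1.39099 >1
  x=-3.847: |R|=1.09951 >1
Interval (-3.7500, 0).

(-3.7500,0); λ=-5 ⇒ h* = (15/4)/5 = 0.7500.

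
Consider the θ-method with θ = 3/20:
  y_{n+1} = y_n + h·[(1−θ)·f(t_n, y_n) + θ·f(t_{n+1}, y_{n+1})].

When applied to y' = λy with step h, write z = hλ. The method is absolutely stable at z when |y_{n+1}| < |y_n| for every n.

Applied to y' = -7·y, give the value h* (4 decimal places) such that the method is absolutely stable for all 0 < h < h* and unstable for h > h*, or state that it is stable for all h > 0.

Set f=λy, z=hλ:
  y_{n+1} = y_n + z·[17/20·y_n + 3/20·y_{n+1}] ⇒ (1 − 3/20z)y_{n+1} = (1 + 17/20z)y_n
  Hence R(z) = (1 + 17/20z)/(1 − 3/20z).

Boundary: |R(x)|=1, x<0.
x=-0.64: |R|=0.4161
R=−1: 1+17/20x = −1+3/20x ⇒ -7/10x=2 ⇒ x=2/(-7/10)=-2.8571
Confirm numerically:
  x=-1.850: |R|=0.44814 <1
  x=-1.522: |R|=0.23911 <1
  x=-1.202: |R|=0.01839 <1
  x=-3.451: |R|=1.27391 >1
  x=-3.320: |R|=1.21629 >1
  x=-2.879: |R|=1.01069 >1
Stable set (-2.8571, 0).

(-2.8571,0); λ=-7 ⇒ h* = (20/7)/7 = 0.4082.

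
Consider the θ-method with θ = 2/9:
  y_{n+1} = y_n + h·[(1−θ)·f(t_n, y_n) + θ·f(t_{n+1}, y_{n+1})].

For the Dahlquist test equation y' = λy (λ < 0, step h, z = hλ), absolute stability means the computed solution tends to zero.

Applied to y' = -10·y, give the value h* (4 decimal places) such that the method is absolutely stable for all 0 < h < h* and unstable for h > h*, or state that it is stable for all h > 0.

(-3.6000,0); λ=-10 ⇒ h* = (18/5)/10 = 0.3600.

On y'=λy, z=hλ:
  y_{n+1} = y_n + z·[7/9·y_n + 2/9·y_{n+1}] ⇒ (1 − 2/9z)y_{n+1} = (1 + 7/9z)y_n
  so R(z) = (1 + 7/9z)/(1 − 2/9z).

Solve |R(x)|<1 on ℝ⁻.
x=-1.09: |R|=0.1225
R=−1: 1+7/9x = −1+2/9x ⇒ -5/9x=2 ⇒ x=2/(-5/9)=-3.6000
Confirm numerically:
  x=-3.165: |R|=0.85812 <1
  x=-3.095: |R|=0.83377 <1
  x=-2.659: |R|=0.67139 <1
  x=-1.823: |R|=0.29741 <1
  x=-4.125: |R|=1.15217 >1
  x=-3.984: |R|=1.11315 >1
Interval (-3.6000, 0).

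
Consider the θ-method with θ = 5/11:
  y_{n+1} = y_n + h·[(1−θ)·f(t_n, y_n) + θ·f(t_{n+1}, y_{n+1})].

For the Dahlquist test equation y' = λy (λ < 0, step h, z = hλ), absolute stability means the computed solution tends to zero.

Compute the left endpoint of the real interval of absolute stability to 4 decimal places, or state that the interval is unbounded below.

On y'=λy, z=hλ:
  y_{n+1} = y_n + z·[6/11·y_n + 5/11·y_{n+1}] ⇒ (1 − 5/11z)y_{n+1} = (1 + 6/11z)y_n
  so R(z) = (1 + 6/11z)/(1 − 5/11z).

Find x<0 with |R(x)|<1.
x=-0.97: |R|=0.3268
R=−1: 1+6/11x = −1+5/11x ⇒ -1/11x=2 ⇒ x=2/(-1/11)=-22.0000
Confirm numerically:
  x=-18.288: |R|=0.96376 <1
  x=-17.724: |R|=0.95708 <1
  x=-17.703: |R|=0.95682 <1
  x=-14.517: |R|=0.91047 <1
  x=-22.396: |R|=1.00322 >1
  x=-22.375: |R|=1.00305 >1
  x=-22.141: |R|=1.00116 >1
Interval (-22.0000, 0).

z* = -22.0000.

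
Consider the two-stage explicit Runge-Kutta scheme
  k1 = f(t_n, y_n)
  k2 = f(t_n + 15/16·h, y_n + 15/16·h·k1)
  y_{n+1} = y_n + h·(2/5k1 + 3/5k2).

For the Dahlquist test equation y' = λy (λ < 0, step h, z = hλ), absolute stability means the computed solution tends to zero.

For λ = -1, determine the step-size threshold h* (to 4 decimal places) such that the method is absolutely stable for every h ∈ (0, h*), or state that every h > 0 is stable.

(-1.7778,0); λ=-1 ⇒ h* = (16/9)/1 = 1.7778.

Set f=λy, z=hλ:
  k1=λy_n ⇒ h·k1=z·y_n;  k2=λ(1+15/16z)y_n ⇒ h·k2=z(1+15/16z)y_n
  y_{n+1}/y_n = 1 + 2/5z + 3/5z(1+15/16z) = 1 + z + 9/16z²
  Hence R(z) = 1 + z + 9/16z².

Solve |R(x)|<1 on ℝ⁻.
x=-1.72: |R|=0.9441
R=1: x+9/16x²=0 ⇒ x=−16/9=-1.7778; min R=1−1/(4·9/16)=0.5556>−1
Confirm numerically:
  x=-1.746: |R|=0.96879 <1
  x=-1.691: |R|=0.91746 <1
  x=-1.277: |R|=0.64029 <1
  x=-2.307: |R|=1.68677 >1
  x=-1.889: |R|=1.11818 >1
So |R|<1 on (-1.7778, 0).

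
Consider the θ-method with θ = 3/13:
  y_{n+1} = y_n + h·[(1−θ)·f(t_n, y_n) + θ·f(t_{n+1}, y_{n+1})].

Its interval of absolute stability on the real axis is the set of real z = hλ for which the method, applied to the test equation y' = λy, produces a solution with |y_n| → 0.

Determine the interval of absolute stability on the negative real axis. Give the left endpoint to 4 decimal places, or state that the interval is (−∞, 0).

Set f=λy, z=hλ:
  y_{n+1} = y_n + z·[10/13·y_n + 3/13·y_{n+1}] ⇒ (1 − 3/13z)y_{n+1} = (1 + 10/13z)y_n
  so R(z) = (1 + 10/13z)/(1 − 3/13z).

Solve |R(x)|<1 on ℝ⁻.
x=-1.34: |R|=0.0235
R=−1: 1+10/13x = −1+3/13x ⇒ -7/13x=2 ⇒ x=2/(-7/13)=-3.7143
Confirm numerically:
  x=-3.586: |R|=0.96220 <1
  x=-2.376: |R|=0.53458 <1
  x=-1.680: |R|=0.21064 <1
  x=-4.242: |R|=1.14359 >1
  x=-3.907: |R|=1.05457 >1
Stable set (-3.7143, 0).

(-3.7143, 0).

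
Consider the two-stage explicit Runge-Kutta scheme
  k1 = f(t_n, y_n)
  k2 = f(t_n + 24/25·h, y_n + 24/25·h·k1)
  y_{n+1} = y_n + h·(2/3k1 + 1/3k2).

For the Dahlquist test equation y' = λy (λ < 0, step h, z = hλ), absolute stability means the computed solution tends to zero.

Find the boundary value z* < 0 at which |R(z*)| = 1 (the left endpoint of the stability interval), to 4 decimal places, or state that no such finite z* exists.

On y'=λy, z=hλ:
  k1=λy_n ⇒ h·k1=z·y_n;  k2=λ(1+24/25z)y_n ⇒ h·k2=z(1+24/25z)y_n
  y_{n+1}/y_n = 1 + 2/3z + 1/3z(1+24/25z) = 1 + z + 8/25z²
  so R(z) = 1 + z + 8/25z².

Boundary: |R(x)|=1, x<0.
x=-1.48: |R|=0.2209
R=1: x+8/25x²=0 ⇒ x=−25/8=-3.1250; min R=1−1/(4·8/25)=0.2188>−1
Confirm numerically:
  x=-2.840: |R|=0.74099 <1
  x=-2.499: |R|=0.49940 <1
  x=-2.109: |R|=0.31432 <1
  x=-2.101: |R|=0.31154 <1
  x=-3.348: |R|=1.23891 >1
  x=-3.181: |R|=1.05700 >1
So |R|<1 on (-3.1250, 0).

z* = -3.1250.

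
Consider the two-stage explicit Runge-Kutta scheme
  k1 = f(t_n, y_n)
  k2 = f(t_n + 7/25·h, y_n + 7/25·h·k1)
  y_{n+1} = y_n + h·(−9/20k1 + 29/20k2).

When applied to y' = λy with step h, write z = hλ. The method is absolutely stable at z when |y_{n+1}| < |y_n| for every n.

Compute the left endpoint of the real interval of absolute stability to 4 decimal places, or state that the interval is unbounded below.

left endpoint -2.4631.

On y'=λy, z=hλ:
  k1=λy_n ⇒ h·k1=z·y_n;  k2=λ(1+7/25z)y_n ⇒ h·k2=z(1+7/25z)y_n
  y_{n+1}/y_n = 1 − 9/20z + 29/20z(1+7/25z) = 1 + z + 203/500z²
  Hence R(z) = 1 + z + 203/500z².

Need |R(x)|<1, x<0.
x=-1.66: |R|=0.4588
R=1: x+203/500x²=0 ⇒ x=−500/203=-2.4631; min R=1−1/(4·203/500)=0.3842>−1
Confirm numerically:
  x=-2.245: |R|=0.80125 <1
  x=-2.235: |R|=0.79306 <1
  x=-2.027: |R|=0.64114 <1
  x=-2.903: |R|=1.51853 >1
  x=-2.592: |R|=1.13570 >1
Stable set (-2.4631, 0).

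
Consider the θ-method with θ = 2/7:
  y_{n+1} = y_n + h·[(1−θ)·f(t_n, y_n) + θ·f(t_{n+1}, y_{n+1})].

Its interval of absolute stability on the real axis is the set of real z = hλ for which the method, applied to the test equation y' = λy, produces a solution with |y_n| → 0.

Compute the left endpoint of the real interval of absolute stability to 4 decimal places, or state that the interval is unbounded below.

left endpoint -4.6667.

Set f=λy, z=hλ:
  y_{n+1} = y_n + z·[5/7·y_n + 2/7·y_{n+1}] ⇒ (1 − 2/7z)y_{n+1} = (1 + 5/7z)y_n
  Hence R(z) = (1 + 5/7z)/(1 − 2/7z).

Find x<0 with |R(x)|<1.
x=-0.9: |R|=0.2841
R=−1: 1+5/7x = −1+2/7x ⇒ -3/7x=2 ⇒ x=2/(-3/7)=-4.6667
Confirm numerically:
  x=-4.014: |R|=0.86971 <1
  x=-2.776: |R|=0.54812 <1
  x=-1.924: |R|=0.24152 <1
  x=-5.009: |R|=1.06035 >1
  x=-4.966: |R|=1.05304 >1
So |R|<1 on (-4.6667, 0).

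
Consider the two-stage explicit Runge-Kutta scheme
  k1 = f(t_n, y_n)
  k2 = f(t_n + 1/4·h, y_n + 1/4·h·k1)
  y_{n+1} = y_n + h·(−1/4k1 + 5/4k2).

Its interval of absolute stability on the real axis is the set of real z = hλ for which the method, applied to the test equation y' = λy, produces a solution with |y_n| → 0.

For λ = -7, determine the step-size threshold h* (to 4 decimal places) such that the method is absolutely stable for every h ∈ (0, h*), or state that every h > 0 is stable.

Test eqn y'=λy, z=hλ:
  k1=λy_n ⇒ h·k1=z·y_n;  k2=λ(1+1/4z)y_n ⇒ h·k2=z(1+1/4z)y_n
  y_{n+1}/y_n = 1 − 1/4z + 5/4z(1+1/4z) = 1 + z + 5/16z²
  ⇒ R(z) = 1 + z + 5/16z².

Solve |R(x)|<1 on ℝ⁻.
x=-1.35: |R|=0.2195
R=1: x+5/16x²=0 ⇒ x=−16/5=-3.2000; min R=1−1/(4·5/16)=0.2000>−1
Confirm numerically:
  x=-3.086: |R|=0.89006 <1
  x=-2.026: |R|=0.25671 <1
  x=-1.804: |R|=0.21300 <1
  x=-1.430: |R|=0.20903 <1
  x=-3.606: |R|=1.45751 >1
  x=-3.430: |R|=1.24653 >1
Interval (-3.2000, 0).

(-3.2000,0); λ=-7 ⇒ h* = (16/5)/7 = 0.4571.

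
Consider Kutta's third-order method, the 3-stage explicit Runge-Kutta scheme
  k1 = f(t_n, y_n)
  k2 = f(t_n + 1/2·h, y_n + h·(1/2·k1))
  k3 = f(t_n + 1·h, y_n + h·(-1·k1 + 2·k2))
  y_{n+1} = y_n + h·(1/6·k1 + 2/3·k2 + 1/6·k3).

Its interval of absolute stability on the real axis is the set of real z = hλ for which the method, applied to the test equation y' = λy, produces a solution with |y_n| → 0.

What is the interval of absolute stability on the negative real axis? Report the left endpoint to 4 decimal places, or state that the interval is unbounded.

Set f=λy, z=hλ:
  order 3, 3-stage ⇒ R(z)=1+z+z^2/2+z^3/6
  (e.g. R(-1.25)=0.20573, |R|=0.20573)

Boundary: |R(x)|=1, x<0.
x=-1.25: |R|=0.2057
|R(-1.48)|=0.0749 |R(-0.98)|=0.3433 |R(-0.64)|=0.5211
Bisect:
  x_lo=-2.9822 |R|=1.9559  x_hi=-0.2763 |R|=0.7583
  mid=-1.62927 |R|=0.02283 →hi
  mid=-2.30574 |R|=0.69058 →hi
  mid=-2.64398 |R|=1.22918 →lo
  mid=-2.47486 |R|=0.93879 →hi
  mid=-2.55942 |R|=1.07841 →lo
  mid=-2.51714 |R|=1.00724 →lo
  mid=-2.49600 |R|=0.97268 →hi
  mid=-2.50657 |R|=0.98988 →hi
  mid=-2.51186 |R|=0.99854 →hi
  mid=-2.51450 |R|=1.00289 →lo
  ...
  [-2.51285,-2.51268] ⇒ x*=-2.5127
Interval (-2.5127, 0).

z∈(-2.5127,0).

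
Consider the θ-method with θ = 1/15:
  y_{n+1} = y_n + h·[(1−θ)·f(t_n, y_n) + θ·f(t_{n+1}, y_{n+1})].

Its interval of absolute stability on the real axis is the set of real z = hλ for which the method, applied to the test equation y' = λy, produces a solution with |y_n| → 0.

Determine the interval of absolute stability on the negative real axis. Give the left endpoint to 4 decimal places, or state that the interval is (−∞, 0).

On y'=λy, z=hλ:
  y_{n+1} = y_n + z·[14/15·y_n + 1/15·y_{n+1}] ⇒ (1 − 1/15z)y_{n+1} = (1 + 14/15z)y_n
  R(z) = (1 + 14/15z)/(1 − 1/15z).

Solve |R(x)|<1 on ℝ⁻.
x=-0.91: |R|=0.1420
R=−1: 1+14/15x = −1+1/15x ⇒ -13/15x=2 ⇒ x=2/(-13/15)=-2.3077
Confirm numerically:
  x=-1.782: |R|=0.59278 <1
  x=-1.603: |R|=0.44823 <1
  x=-1.574: |R|=0.42452 <1
  x=-1.006: |R|=0.05723 <1
  x=-2.694: |R|=1.28383 >1
  x=-2.399: |R|=1.06822 >1
Interval (-2.3077, 0).

(-2.3077, 0).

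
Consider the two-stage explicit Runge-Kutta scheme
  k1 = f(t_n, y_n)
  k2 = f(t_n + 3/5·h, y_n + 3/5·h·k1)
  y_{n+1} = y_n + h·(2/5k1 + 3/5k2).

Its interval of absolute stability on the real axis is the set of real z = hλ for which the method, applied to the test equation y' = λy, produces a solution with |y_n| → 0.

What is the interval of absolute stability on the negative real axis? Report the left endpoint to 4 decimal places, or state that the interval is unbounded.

On y'=λy, z=hλ:
  k1=λy_n ⇒ h·k1=z·y_n;  k2=λ(1+3/5z)y_n ⇒ h·k2=z(1+3/5z)y_n
  y_{n+1}/y_n = 1 + 2/5z + 3/5z(1+3/5z) = 1 + z + 9/25z²
  R(z) = 1 + z + 9/25z².

Need |R(x)|<1, x<0.
x=-1.44: |R|=0.3065
R=1: x+9/25x²=0 ⇒ x=−25/9=-2.7778; min R=1−1/(4·9/25)=0.3056>−1
Confirm numerically:
  x=-2.311: |R|=0.61166 <1
  x=-2.233: |R|=0.56206 <1
  x=-1.967: |R|=0.42587 <1
  x=-3.338: |R|=1.67321 >1
  x=-2.976: |R|=1.21237 >1
Stable set (-2.7778, 0).

z∈(-2.7778,0).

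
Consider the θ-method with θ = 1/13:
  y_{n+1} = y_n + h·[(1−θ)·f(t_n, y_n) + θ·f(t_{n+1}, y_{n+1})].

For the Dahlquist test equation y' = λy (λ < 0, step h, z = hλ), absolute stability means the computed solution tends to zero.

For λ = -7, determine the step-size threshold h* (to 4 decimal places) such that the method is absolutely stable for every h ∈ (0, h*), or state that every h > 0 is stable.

(-2.3636,0); λ=-7 ⇒ h* = (26/11)/7 = 0.3377.

On y'=λy, z=hλ:
  y_{n+1} = y_n + z·[12/13·y_n + 1/13·y_{n+1}] ⇒ (1 − 1/13z)y_{n+1} = (1 + 12/13z)y_n
  so R(z) = (1 + 12/13z)/(1 − 1/13z).

Boundary: |R(x)|=1, x<0.
x=-1.09: |R|=0.0057
R=−1: 1+12/13x = −1+1/13x ⇒ -11/13x=2 ⇒ x=2/(-11/13)=-2.3636
Confirm numerically:
  x=-2.289: |R|=0.94630 <1
  x=-2.006: |R|=0.73784 <1
  x=-1.263: |R|=0.15116 <1
  x=-2.770: |R|=1.28345 >1
  x=-2.591: |R|=1.16041 >1
Interval (-2.3636, 0).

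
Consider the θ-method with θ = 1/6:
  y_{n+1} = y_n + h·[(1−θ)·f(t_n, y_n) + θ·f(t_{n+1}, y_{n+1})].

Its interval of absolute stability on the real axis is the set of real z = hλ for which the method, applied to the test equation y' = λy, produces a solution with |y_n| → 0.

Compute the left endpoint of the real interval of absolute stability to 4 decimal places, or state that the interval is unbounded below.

On y'=λy, z=hλ:
  y_{n+1} = y_n + z·[5/6·y_n + 1/6·y_{n+1}] ⇒ (1 − 1/6z)y_{n+1} = (1 + 5/6z)y_n
  so R(z) = (1 + 5/6z)/(1 − 1/6z).

Find x<0 with |R(x)|<1.
x=-0.43: |R|=0.5988
R=−1: 1+5/6x = −1+1/6x ⇒ -2/3x=2 ⇒ x=2/(-2/3)=-3.0000
Confirm numerically:
  x=-2.377: |R|=0.70252 <1
  x=-2.238: |R|=0.63001 <1
  x=-2.002: |R|=0.50112 <1
  x=-1.660: |R|=0.30026 <1
  x=-3.444: |R|=1.18806 >1
  x=-3.315: |R|=1.13527 >1
So |R|<1 on (-3.0000, 0).

z* = -3.0000.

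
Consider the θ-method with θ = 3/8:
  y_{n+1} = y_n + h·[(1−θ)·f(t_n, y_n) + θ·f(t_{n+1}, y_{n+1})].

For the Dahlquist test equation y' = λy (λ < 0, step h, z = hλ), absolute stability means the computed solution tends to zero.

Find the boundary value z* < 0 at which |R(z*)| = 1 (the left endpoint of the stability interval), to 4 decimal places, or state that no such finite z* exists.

Test eqn y'=λy, z=hλ:
  y_{n+1} = y_n + z·[5/8·y_n + 3/8·y_{n+1}] ⇒ (1 − 3/8z)y_{n+1} = (1 + 5/8z)y_n
  ⇒ R(z) = (1 + 5/8z)/(1 − 3/8z).

Solve |R(x)|<1 on ℝ⁻.
x=-0.57: |R|=0.5304
R=−1: 1+5/8x = −1+3/8x ⇒ -1/4x=2 ⇒ x=2/(-1/4)=-8.0000
Confirm numerically:
  x=-6.985: |R|=0.92989 <1
  x=-5.591: |R|=0.80551 <1
  x=-5.303: |R|=0.77439 <1
  x=-4.074: |R|=0.61171 <1
  x=-8.363: |R|=1.02194 >1
  x=-8.295: |R|=1.01794 >1
  x=-8.224: |R|=1.01371 >1
Interval (-8.0000, 0).

z* = -8.0000.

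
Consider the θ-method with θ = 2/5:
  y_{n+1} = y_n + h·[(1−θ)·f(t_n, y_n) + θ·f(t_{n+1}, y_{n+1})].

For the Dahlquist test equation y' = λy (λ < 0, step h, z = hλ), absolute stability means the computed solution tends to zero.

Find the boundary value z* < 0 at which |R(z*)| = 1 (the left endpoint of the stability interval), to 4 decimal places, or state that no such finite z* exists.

z* = -10.0000.

With y'=λy (z=hλ):
  y_{n+1} = y_n + z·[3/5·y_n + 2/5·y_{n+1}] ⇒ (1 − 2/5z)y_{n+1} = (1 + 3/5z)y_n
  so R(z) = (1 + 3/5z)/(1 − 2/5z).

Need |R(x)|<1, x<0.
x=-1.63: |R|=0.0133
R=−1: 1+3/5x = −1+2/5x ⇒ -1/5x=2 ⇒ x=2/(-1/5)=-10.0000
Confirm numerically:
  x=-9.266: |R|=0.96881 <1
  x=-8.599: |R|=0.93689 <1
  x=-8.286: |R|=0.92055 <1
  x=-7.085: |R|=0.84794 <1
  x=-10.270: |R|=1.01057 >1
  x=-10.223: |R|=1.00876 >1
Interval (-10.0000, 0).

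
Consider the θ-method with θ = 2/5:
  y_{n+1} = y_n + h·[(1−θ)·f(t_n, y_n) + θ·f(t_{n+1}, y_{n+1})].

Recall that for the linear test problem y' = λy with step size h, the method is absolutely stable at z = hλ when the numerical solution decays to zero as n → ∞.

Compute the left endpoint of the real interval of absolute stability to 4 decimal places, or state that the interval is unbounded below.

left endpoint -10.0000.

On y'=λy, z=hλ:
  y_{n+1} = y_n + z·[3/5·y_n + 2/5·y_{n+1}] ⇒ (1 − 2/5z)y_{n+1} = (1 + 3/5z)y_n
  Hence R(z) = (1 + 3/5z)/(1 − 2/5z).

Find x<0 with |R(x)|<1.
x=-0.83: |R|=0.3769
R=−1: 1+3/5x = −1+2/5x ⇒ -1/5x=2 ⇒ x=2/(-1/5)=-10.0000
Confirm numerically:
  x=-8.486: |R|=0.93109 <1
  x=-7.174: |R|=0.85394 <1
  x=-6.125: |R|=0.77536 <1
  x=-10.370: |R|=1.01437 >1
  x=-10.044: |R|=1.00175 >1
Stable set (-10.0000, 0).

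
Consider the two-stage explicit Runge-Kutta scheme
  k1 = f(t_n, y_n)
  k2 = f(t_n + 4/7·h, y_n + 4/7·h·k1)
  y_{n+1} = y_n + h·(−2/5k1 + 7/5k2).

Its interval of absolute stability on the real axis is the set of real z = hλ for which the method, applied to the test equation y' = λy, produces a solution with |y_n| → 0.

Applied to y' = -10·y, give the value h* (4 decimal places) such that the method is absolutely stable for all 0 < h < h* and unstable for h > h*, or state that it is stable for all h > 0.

(-1.2500,0); λ=-10 ⇒ h* = (5/4)/10 = 0.1250.

Set f=λy, z=hλ:
  k1=λy_n ⇒ h·k1=z·y_n;  k2=λ(1+4/7z)y_n ⇒ h·k2=z(1+4/7z)y_n
  y_{n+1}/y_n = 1 − 2/5z + 7/5z(1+4/7z) = 1 + z + 4/5z²
  R(z) = 1 + z + 4/5z².

Find x<0 with |R(x)|<1.
x=-0.42: |R|=0.7211
R=1: x+4/5x²=0 ⇒ x=−5/4=-1.2500; min R=1−1/(4·4/5)=0.6875>−1
Confirm numerically:
  x=-1.164: |R|=0.91992 <1
  x=-0.757: |R|=0.70144 <1
  x=-0.593: |R|=0.68832 <1
  x=-1.611: |R|=1.46526 >1
  x=-1.477: |R|=1.26822 >1
Stable set (-1.2500, 0).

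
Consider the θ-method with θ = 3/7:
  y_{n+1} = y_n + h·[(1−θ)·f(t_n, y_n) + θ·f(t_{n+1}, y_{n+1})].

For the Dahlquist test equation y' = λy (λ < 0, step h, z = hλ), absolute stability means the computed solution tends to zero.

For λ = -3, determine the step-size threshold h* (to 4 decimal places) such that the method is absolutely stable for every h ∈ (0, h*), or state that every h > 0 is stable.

Set f=λy, z=hλ:
  y_{n+1} = y_n + z·[4/7·y_n + 3/7·y_{n+1}] ⇒ (1 − 3/7z)y_{n+1} = (1 + 4/7z)y_n
  ⇒ R(z) = (1 + 4/7z)/(1 − 3/7z).

Solve |R(x)|<1 on ℝ⁻.
x=-0.36: |R|=0.6881
R=−1: 1+4/7x = −1+3/7x ⇒ -1/7x=2 ⇒ x=2/(-1/7)=-14.0000
Confirm numerically:
  x=-11.371: |R|=0.93605 <1
  x=-10.136: |R|=0.89671 <1
  x=-5.724: |R|=0.65762 <1
  x=-14.560: |R|=1.01105 >1
  x=-14.337: |R|=1.00674 >1
  x=-14.333: |R|=1.00666 >1
So |R|<1 on (-14.0000, 0).

(-14.0000,0); λ=-3 ⇒ h* = (14)/3 = 4.6667.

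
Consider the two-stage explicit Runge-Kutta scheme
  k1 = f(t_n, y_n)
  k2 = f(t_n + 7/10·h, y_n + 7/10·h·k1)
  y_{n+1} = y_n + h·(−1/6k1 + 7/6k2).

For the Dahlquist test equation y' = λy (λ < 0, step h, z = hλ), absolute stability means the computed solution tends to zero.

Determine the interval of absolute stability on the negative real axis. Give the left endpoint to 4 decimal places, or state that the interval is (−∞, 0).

z∈(-1.2245,0).

With y'=λy (z=hλ):
  k1=λy_n ⇒ h·k1=z·y_n;  k2=λ(1+7/10z)y_n ⇒ h·k2=z(1+7/10z)y_n
  y_{n+1}/y_n = 1 − 1/6z + 7/6z(1+7/10z) = 1 + z + 49/60z²
  Hence R(z) = 1 + z + 49/60z².

Need |R(x)|<1, x<0.
x=-1.01: |R|=0.8231
R=1: x+49/60x²=0 ⇒ x=−60/49=-1.2245; min R=1−1/(4·49/60)=0.6939>−1
Confirm numerically:
  x=-1.204: |R|=0.97985 <1
  x=-0.839: |R|=0.73587 <1
  x=-0.550: |R|=0.69704 <1
  x=-0.531: |R|=0.69927 <1
  x=-1.814: |R|=1.87332 >1
  x=-1.313: |R|=1.09491 >1
So |R|<1 on (-1.2245, 0).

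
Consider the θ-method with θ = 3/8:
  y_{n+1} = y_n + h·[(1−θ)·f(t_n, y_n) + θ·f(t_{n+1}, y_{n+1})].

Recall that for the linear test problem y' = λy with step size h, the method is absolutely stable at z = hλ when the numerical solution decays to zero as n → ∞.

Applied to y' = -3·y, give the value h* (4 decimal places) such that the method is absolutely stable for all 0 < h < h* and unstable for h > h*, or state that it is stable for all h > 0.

With y'=λy (z=hλ):
  y_{n+1} = y_n + z·[5/8·y_n + 3/8·y_{n+1}] ⇒ (1 − 3/8z)y_{n+1} = (1 + 5/8z)y_n
  ⇒ R(z) = (1 + 5/8z)/(1 − 3/8z).

Boundary: |R(x)|=1, x<0.
x=-1.11: |R|=0.2162
R=−1: 1+5/8x = −1+3/8x ⇒ -1/4x=2 ⇒ x=2/(-1/4)=-8.0000
Confirm numerically:
  x=-6.053: |R|=0.85114 <1
  x=-5.740: |R|=0.82078 <1
  x=-5.534: |R|=0.79953 <1
  x=-4.611: |R|=0.68955 <1
  x=-8.408: |R|=1.02456 >1
  x=-8.406: |R|=1.02444 >1
  x=-8.103: |R|=1.00638 >1
Interval (-8.0000, 0).

(-8.0000,0); λ=-3 ⇒ h* = (8)/3 = 2.6667.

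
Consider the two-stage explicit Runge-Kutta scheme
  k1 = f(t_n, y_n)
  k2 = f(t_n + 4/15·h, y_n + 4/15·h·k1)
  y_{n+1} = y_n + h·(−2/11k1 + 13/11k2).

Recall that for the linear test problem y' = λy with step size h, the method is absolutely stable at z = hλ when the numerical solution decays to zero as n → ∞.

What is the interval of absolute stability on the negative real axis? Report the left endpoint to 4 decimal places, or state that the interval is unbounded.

Set f=λy, z=hλ:
  k1=λy_n ⇒ h·k1=z·y_n;  k2=λ(1+4/15z)y_n ⇒ h·k2=z(1+4/15z)y_n
  y_{n+1}/y_n = 1 − 2/11z + 13/11z(1+4/15z) = 1 + z + 52/165z²
  so R(z) = 1 + z + 52/165z².

Find x<0 with |R(x)|<1.
x=-0.31: |R|=0.7203
R=1: x+52/165x²=0 ⇒ x=−165/52=-3.1731; min R=1−1/(4·52/165)=0.2067>−1
Confirm numerically:
  x=-2.741: |R|=0.62676 <1
  x=-2.169: |R|=0.31365 <1
  x=-1.742: |R|=0.21435 <1
  x=-3.495: |R|=1.35458 >1
  x=-3.288: |R|=1.11909 >1
Stable set (-3.1731, 0).

(-3.1731, 0).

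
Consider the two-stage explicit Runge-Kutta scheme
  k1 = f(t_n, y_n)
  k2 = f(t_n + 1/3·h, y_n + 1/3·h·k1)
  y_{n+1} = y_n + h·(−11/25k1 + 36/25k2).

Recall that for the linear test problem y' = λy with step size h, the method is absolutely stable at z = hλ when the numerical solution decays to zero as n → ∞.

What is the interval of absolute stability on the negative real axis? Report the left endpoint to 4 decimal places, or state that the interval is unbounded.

(-2.0833, 0).

Set f=λy, z=hλ:
  k1=λy_n ⇒ h·k1=z·y_n;  k2=λ(1+1/3z)y_n ⇒ h·k2=z(1+1/3z)y_n
  y_{n+1}/y_n = 1 − 11/25z + 36/25z(1+1/3z) = 1 + z + 12/25z²
  R(z) = 1 + z + 12/25z².

Need |R(x)|<1, x<0.
x=-1.64: |R|=0.6510
R=1: x+12/25x²=0 ⇒ x=−25/12=-2.0833; min R=1−1/(4·12/25)=0.4792>−1
Confirm numerically:
  x=-1.331: |R|=0.51935 <1
  x=-1.197: |R|=0.49075 <1
  x=-1.092: |R|=0.48038 <1
  x=-0.898: |R|=0.48907 <1
  x=-2.600: |R|=1.64480 >1
  x=-2.585: |R|=1.62247 >1
Stable set (-2.0833, 0).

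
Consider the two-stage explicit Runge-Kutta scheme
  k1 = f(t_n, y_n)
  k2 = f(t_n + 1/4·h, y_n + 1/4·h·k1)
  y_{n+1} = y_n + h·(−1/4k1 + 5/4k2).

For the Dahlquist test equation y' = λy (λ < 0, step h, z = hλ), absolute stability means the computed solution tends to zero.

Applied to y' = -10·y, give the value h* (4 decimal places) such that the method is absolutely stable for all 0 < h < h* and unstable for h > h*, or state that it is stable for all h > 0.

Test eqn y'=λy, z=hλ:
  k1=λy_n ⇒ h·k1=z·y_n;  k2=λ(1+1/4z)y_n ⇒ h·k2=z(1+1/4z)y_n
  y_{n+1}/y_n = 1 − 1/4z + 5/4z(1+1/4z) = 1 + z + 5/16z²
  ⇒ R(z) = 1 + z + 5/16z².

Need |R(x)|<1, x<0.
x=-1.11: |R|=0.2750
R=1: x+5/16x²=0 ⇒ x=−16/5=-3.2000; min R=1−1/(4·5/16)=0.2000>−1
Confirm numerically:
  x=-2.329: |R|=0.36608 <1
  x=-2.325: |R|=0.36426 <1
  x=-2.097: |R|=0.27719 <1
  x=-1.963: |R|=0.24118 <1
  x=-3.746: |R|=1.63916 >1
  x=-3.720: |R|=1.60450 >1
  x=-3.659: |R|=1.52484 >1
Stable set (-3.2000, 0).

(-3.2000,0); λ=-10 ⇒ h* = (16/5)/10 = 0.3200.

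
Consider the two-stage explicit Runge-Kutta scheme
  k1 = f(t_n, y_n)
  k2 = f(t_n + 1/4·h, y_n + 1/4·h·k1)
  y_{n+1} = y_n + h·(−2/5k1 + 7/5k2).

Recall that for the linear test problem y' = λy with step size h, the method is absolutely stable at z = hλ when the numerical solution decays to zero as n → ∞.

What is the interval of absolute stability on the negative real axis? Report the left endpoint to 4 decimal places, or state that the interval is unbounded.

Set f=λy, z=hλ:
  k1=λy_n ⇒ h·k1=z·y_n;  k2=λ(1+1/4z)y_n ⇒ h·k2=z(1+1/4z)y_n
  y_{n+1}/y_n = 1 − 2/5z + 7/5z(1+1/4z) = 1 + z + 7/20z²
  R(z) = 1 + z + 7/20z².

Boundary: |R(x)|=1, x<0.
x=-1.04: |R|=0.3386
R=1: x+7/20x²=0 ⇒ x=−20/7=-2.8571; min R=1−1/(4·7/20)=0.2857>−1
Confirm numerically:
  x=-2.618: |R|=0.78087 <1
  x=-1.736: |R|=0.31879 <1
  x=-1.696: |R|=0.31075 <1
  x=-1.487: |R|=0.28691 <1
  x=-3.358: |R|=1.58866 >1
  x=-2.969: |R|=1.11624 >1
So |R|<1 on (-2.8571, 0).

z∈(-2.8571,0).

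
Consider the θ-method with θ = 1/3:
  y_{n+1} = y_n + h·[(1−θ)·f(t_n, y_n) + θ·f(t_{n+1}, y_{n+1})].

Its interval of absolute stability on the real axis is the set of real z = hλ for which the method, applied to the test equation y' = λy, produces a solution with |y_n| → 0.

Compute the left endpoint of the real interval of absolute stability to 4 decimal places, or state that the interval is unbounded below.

z* = -6.0000.

Test eqn y'=λy, z=hλ:
  y_{n+1} = y_n + z·[2/3·y_n + 1/3·y_{n+1}] ⇒ (1 − 1/3z)y_{n+1} = (1 + 2/3z)y_n
  ⇒ R(z) = (1 + 2/3z)/(1 − 1/3z).

Find x<0 with |R(x)|<1.
x=-1.3: |R|=0.0930
R=−1: 1+2/3x = −1+1/3x ⇒ -1/3x=2 ⇒ x=2/(-1/3)=-6.0000
Confirm numerically:
  x=-5.857: |R|=0.98385 <1
  x=-5.830: |R|=0.98075 <1
  x=-4.155: |R|=0.74214 <1
  x=-2.472: |R|=0.35526 <1
  x=-6.547: |R|=1.05730 >1
  x=-6.286: |R|=1.03080 >1
  x=-6.025: |R|=1.00277 >1
Interval (-6.0000, 0).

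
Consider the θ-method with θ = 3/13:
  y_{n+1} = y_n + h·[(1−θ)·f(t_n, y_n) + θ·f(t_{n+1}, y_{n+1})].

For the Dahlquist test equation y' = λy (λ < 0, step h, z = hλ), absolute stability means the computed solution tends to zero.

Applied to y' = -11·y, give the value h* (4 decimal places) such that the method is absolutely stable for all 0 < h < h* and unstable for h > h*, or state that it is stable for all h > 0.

(-3.7143,0); λ=-11 ⇒ h* = (26/7)/11 = 0.3377.

With y'=λy (z=hλ):
  y_{n+1} = y_n + z·[10/13·y_n + 3/13·y_{n+1}] ⇒ (1 − 3/13z)y_{n+1} = (1 + 10/13z)y_n
  Hence R(z) = (1 + 10/13z)/(1 − 3/13z).

Need |R(x)|<1, x<0.
x=-1.66: |R|=0.2002
R=−1: 1+10/13x = −1+3/13x ⇒ -7/13x=2 ⇒ x=2/(-7/13)=-3.7143
Confirm numerically:
  x=-3.357: |R|=0.89160 <1
  x=-3.271: |R|=0.86398 <1
  x=-2.739: |R|=0.67823 <1
  x=-2.352: |R|=0.52453 <1
  x=-4.213: |R|=1.13616 >1
  x=-4.143: |R|=1.11801 >1
Stable set (-3.7143, 0).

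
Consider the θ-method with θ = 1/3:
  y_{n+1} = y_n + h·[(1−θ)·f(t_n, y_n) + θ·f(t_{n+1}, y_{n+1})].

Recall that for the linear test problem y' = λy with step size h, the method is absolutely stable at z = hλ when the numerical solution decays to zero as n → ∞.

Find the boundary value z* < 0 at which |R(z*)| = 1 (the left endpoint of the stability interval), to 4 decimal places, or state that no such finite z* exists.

left endpoint -6.0000.

With y'=λy (z=hλ):
  y_{n+1} = y_n + z·[2/3·y_n + 1/3·y_{n+1}] ⇒ (1 − 1/3z)y_{n+1} = (1 + 2/3z)y_n
  Hence R(z) = (1 + 2/3z)/(1 − 1/3z).

Boundary: |R(x)|=1, x<0.
x=-1.18: |R|=0.1531
R=−1: 1+2/3x = −1+1/3x ⇒ -1/3x=2 ⇒ x=2/(-1/3)=-6.0000
Confirm numerically:
  x=-4.960: |R|=0.86935 <1
  x=-4.739: |R|=0.83706 <1
  x=-4.163: |R|=0.74354 <1
  x=-3.117: |R|=0.52869 <1
  x=-6.510: |R|=1.05363 >1
  x=-6.228: |R|=1.02471 >1
Interval (-6.0000, 0).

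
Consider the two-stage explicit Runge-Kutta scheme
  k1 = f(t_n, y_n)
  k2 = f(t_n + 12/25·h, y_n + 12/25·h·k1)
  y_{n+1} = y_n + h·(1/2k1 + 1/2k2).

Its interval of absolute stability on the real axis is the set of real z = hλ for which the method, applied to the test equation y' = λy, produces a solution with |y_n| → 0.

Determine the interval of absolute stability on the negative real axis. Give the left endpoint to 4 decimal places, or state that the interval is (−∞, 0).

(-4.1667, 0).

Set f=λy, z=hλ:
  k1=λy_n ⇒ h·k1=z·y_n;  k2=λ(1+12/25z)y_n ⇒ h·k2=z(1+12/25z)y_n
  y_{n+1}/y_n = 1 + 1/2z + 1/2z(1+12/25z) = 1 + z + 6/25z²
  Hence R(z) = 1 + z + 6/25z².

Solve |R(x)|<1 on ℝ⁻.
x=-1.01: |R|=0.2348
R=1: x+6/25x²=0 ⇒ x=−25/6=-4.1667; min R=1−1/(4·6/25)=-0.0417>−1
Confirm numerically:
  x=-3.748: |R|=0.62340 <1
  x=-3.676: |R|=0.56711 <1
  x=-2.807: |R|=0.08402 <1
  x=-4.681: |R|=1.57782 >1
  x=-4.550: |R|=1.41860 >1
  x=-4.362: |R|=1.20449 >1
Stable set (-4.1667, 0).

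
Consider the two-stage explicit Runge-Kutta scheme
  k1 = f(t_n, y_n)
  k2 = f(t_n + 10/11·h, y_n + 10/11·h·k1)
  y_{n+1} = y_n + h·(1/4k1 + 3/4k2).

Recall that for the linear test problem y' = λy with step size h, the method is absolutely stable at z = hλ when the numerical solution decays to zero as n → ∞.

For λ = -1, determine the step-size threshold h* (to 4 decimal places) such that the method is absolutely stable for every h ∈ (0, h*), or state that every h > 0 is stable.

(-1.4667,0); λ=-1 ⇒ h* = (22/15)/1 = 1.4667.

Test eqn y'=λy, z=hλ:
  k1=λy_n ⇒ h·k1=z·y_n;  k2=λ(1+10/11z)y_n ⇒ h·k2=z(1+10/11z)y_n
  y_{n+1}/y_n = 1 + 1/4z + 3/4z(1+10/11z) = 1 + z + 15/22z²
  ⇒ R(z) = 1 + z + 15/22z².

Find x<0 with |R(x)|<1.
x=-1.17: |R|=0.7633
R=1: x+15/22x²=0 ⇒ x=−22/15=-1.4667; min R=1−1/(4·15/22)=0.6333>−1
Confirm numerically:
  x=-1.092: |R|=0.72104 <1
  x=-1.002: |R|=0.68255 <1
  x=-0.770: |R|=0.63425 <1
  x=-0.607: |R|=0.64422 <1
  x=-1.667: |R|=1.22770 >1
  x=-1.568: |R|=1.10833 >1
Interval (-1.4667, 0).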